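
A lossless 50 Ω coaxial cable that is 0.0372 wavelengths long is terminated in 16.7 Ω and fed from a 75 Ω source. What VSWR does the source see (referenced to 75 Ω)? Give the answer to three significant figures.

βl = 2π × 0.0372 = 13.4°
tan(βl) = 0.238
Z_in = Z_0·(Z_L + jZ_0·tanβl)/(Z_0 + jZ_L·tanβl) = 17.5 + j10.5 Ω
Γ_s = (Z_in − Z_s)/(Z_in + Z_s) = (-57.5 + j10.5)/(92.5 + j10.5), |Γ_s| = 0.627
VSWR = (1 + |Γ_s|)/(1 − |Γ_s|)

VSWR ≈ 4.37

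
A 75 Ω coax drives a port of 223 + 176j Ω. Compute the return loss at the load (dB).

RL ≈ 3.55 dB

Γ = (148 + j176)/(298 + j176), |Γ| = 0.664
RL = −20·log₁₀|Γ| = −20·log₁₀(0.664)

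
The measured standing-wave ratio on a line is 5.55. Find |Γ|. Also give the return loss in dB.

|Γ| ≈ 0.695; return loss ≈ 3.16 dB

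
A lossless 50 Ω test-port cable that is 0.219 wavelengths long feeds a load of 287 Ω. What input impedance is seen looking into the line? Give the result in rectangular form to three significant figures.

Z_in ≈ 9.04 − j9.55 Ω

βl = 2π × 0.219 = 78.8°
tan(βl) = tan(78.8°) = 5.07
Z_in = Z_0·(Z_L + jZ_0·tanβl)/(Z_0 + jZ_L·tanβl)
     = 50·(287 + j253)/(50 + j1450)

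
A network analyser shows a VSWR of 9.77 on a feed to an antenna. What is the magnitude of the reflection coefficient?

|Γ| = (S − 1)/(S + 1) = (9.77 − 1)/(9.77 + 1) = 8.77/10.8

|Γ| ≈ 0.814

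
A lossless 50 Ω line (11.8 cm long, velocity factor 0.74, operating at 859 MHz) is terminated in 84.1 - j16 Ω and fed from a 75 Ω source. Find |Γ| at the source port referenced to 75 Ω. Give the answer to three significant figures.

λ = v/f = 0.74·c / 859 MHz = 0.258 m
βl = 2π·l/λ = 2π × 0.457 = 164°
tan(βl) = -0.28
Z_in = Z_0·(Z_L + jZ_0·tanβl)/(Z_0 + jZ_L·tanβl) = 86.3 + j11.7 Ω
Γ_s = (Z_in − Z_s)/(Z_in + Z_s) = (11.3 + j11.7)/(161 + j11.7), |Γ_s| = 0.101

|Γ| ≈ 0.101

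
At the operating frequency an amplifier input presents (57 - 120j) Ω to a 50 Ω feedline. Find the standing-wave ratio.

Γ = (Z_L − Z_0)/(Z_L + Z_0) = (7 − j120)/(107 − j120)
|Γ| = 120/161 = 0.748
VSWR = (1 + |Γ|)/(1 − |Γ|) = 1.75/0.252

VSWR ≈ 6.93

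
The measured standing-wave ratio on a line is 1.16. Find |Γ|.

|Γ| ≈ 0.0741

|Γ| = (S − 1)/(S + 1) = (1.16 − 1)/(1.16 + 1) = 0.16/2.16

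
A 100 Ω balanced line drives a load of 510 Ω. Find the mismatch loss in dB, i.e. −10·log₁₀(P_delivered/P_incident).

Γ = (510 − 100)/(510 + 100) = 0.672
|Γ|² = 0.452, so P_del/P_inc = 1 − |Γ|² = 0.548
ML = −10·log₁₀(1 − |Γ|²)

mismatch loss ≈ 2.61 dB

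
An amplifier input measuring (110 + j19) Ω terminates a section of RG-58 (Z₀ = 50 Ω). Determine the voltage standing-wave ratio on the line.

Γ = (Z_L − Z_0)/(Z_L + Z_0) = (60 + j19)/(160 + j19)
|Γ| = 62.9/161 = 0.391
VSWR = (1 + |Γ|)/(1 − |Γ|) = 1.39/0.609

VSWR ≈ 2.28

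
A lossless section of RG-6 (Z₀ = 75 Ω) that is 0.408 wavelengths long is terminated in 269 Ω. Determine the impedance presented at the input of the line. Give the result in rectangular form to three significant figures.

Z_in ≈ 59.2 + j89.7 Ω

βl = 2π × 0.408 = 147°
tan(βl) = tan(147°) = -0.652
Z_in = Z_0·(Z_L + jZ_0·tanβl)/(Z_0 + jZ_L·tanβl)
     = 75·(269 − j48.9)/(75 − j175)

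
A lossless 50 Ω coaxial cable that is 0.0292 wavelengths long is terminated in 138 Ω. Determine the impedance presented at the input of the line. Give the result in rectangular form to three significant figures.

Z_in ≈ 113 − j48.6 Ω

βl = 2π × 0.0292 = 10.5°
tan(βl) = tan(10.5°) = 0.186
Z_in = Z_0·(Z_L + jZ_0·tanβl)/(Z_0 + jZ_L·tanβl)
     = 50·(138 + j9.28)/(50 + j25.6)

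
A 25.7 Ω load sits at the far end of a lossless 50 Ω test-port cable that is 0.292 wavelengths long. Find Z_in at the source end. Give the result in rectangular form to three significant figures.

βl = 2π × 0.292 = 105°
tan(βl) = tan(105°) = -3.7
Z_in = Z_0·(Z_L + jZ_0·tanβl)/(Z_0 + jZ_L·tanβl)
     = 50·(25.7 − j185)/(50 − j95.1)

Z_in ≈ 81.8 − j29.5 Ω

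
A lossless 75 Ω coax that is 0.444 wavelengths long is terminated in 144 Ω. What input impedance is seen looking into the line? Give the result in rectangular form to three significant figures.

βl = 2π × 0.444 = 160°
tan(βl) = tan(160°) = -0.367
Z_in = Z_0·(Z_L + jZ_0·tanβl)/(Z_0 + jZ_L·tanβl)
     = 75·(144 − j27.5)/(75 − j52.9)

Z_in ≈ 109 + j49.4 Ω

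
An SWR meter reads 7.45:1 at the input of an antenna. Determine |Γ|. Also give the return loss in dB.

|Γ| = (S − 1)/(S + 1) = (7.45 − 1)/(7.45 + 1) = 6.45/8.45
RL = −20·log₁₀|Γ| = −20·log₁₀(0.763)

|Γ| ≈ 0.763; return loss ≈ 2.35 dB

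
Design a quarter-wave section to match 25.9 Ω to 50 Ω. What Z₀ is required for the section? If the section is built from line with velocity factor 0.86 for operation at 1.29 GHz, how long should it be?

Z_qwt ≈ 36 Ω; length ≈ 5 cm

Z_qwt = √(Z_0·R_L) = √(50 × 25.9) = √1295
λ = 0.86·c/f = 0.2 m, so l = λ/4 = 0.05 m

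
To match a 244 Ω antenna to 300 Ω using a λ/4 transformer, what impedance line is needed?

Z_qwt ≈ 271 Ω

Z_qwt = √(Z_0·R_L) = √(300 × 244) = √73200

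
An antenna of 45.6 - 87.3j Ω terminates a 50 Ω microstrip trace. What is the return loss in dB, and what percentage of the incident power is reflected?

Γ = (-4.4 − j87.3)/(95.6 − j87.3), |Γ| = 0.675
RL = −20·log₁₀(0.675) = 3.41 dB
P_refl/P_inc = |Γ|² = 0.456

RL ≈ 3.41 dB; 45.6% of incident power reflected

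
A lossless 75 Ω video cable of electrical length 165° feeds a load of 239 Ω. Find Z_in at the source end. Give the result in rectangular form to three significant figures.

Z_in ≈ 148 + j106 Ω

tan(βl) = tan(165°) = -0.268
Z_in = Z_0·(Z_L + jZ_0·tanβl)/(Z_0 + jZ_L·tanβl)
     = 75·(239 − j20.1)/(75 − j64)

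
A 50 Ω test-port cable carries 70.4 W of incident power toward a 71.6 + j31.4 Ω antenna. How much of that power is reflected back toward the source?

P_reflected ≈ 6.48 W

|Γ| = |(21.6 + j31.4)/(121.6 + j31.4)| = 0.303
|Γ|² = 0.0921
P_refl = |Γ|²·P_inc = 6.48 W, P_del = (1 − |Γ|²)·P_inc = 63.9 W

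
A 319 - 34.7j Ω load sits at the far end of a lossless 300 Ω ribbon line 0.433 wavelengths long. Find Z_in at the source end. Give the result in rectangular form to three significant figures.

Z_in ≈ 340 − j7.46 Ω

βl = 2π × 0.433 = 156°
tan(βl) = tan(156°) = -0.448
Z_in = Z_0·(Z_L + jZ_0·tanβl)/(Z_0 + jZ_L·tanβl)
     = 300·(319 − j169)/(284 − j143)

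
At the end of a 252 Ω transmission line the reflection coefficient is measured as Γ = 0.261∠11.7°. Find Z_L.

Z_L ≈ 422 + j47.9 Ω

Z_L = Z_0·(1 + Γ)/(1 − Γ) = 252·(1.26 + j0.0529)/(0.744 − j0.0529)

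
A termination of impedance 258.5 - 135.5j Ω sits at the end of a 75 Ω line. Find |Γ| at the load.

Γ = (Z_L − Z_0)/(Z_L + Z_0) = (183.5 − j135.5)/(333.5 − j135.5)
|Γ| = 228/360

|Γ| ≈ 0.634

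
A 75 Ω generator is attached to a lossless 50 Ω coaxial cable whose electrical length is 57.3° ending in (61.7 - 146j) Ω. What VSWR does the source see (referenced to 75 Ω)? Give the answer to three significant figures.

tan(βl) = 1.56
Z_in = Z_0·(Z_L + jZ_0·tanβl)/(Z_0 + jZ_L·tanβl) = 6.13 − j14.4 Ω
Γ_s = (Z_in − Z_s)/(Z_in + Z_s) = (-68.9 − j14.4)/(81.1 − j14.4), |Γ_s| = 0.854
VSWR = (1 + |Γ_s|)/(1 − |Γ_s|)

VSWR ≈ 12.7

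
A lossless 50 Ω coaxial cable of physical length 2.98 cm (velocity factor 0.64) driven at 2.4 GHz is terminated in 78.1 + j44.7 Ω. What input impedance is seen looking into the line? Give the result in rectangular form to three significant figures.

Z_in ≈ 25.6 + j17.9 Ω

λ = v/f = 0.64·c / 2.4 GHz = 0.08 m
βl = 2π·l/λ = 2π × 0.372 = 134°
tan(βl) = tan(134°) = -1.03
Z_in = Z_0·(Z_L + jZ_0·tanβl)/(Z_0 + jZ_L·tanβl)
     = 50·(78.1 − j6.9)/(96.1 − j80.6)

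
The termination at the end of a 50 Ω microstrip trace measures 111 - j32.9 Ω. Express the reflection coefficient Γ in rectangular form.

Γ = (Z_L − Z_0)/(Z_L + Z_0) = (61 − j32.9)/(161 − j32.9)

Γ ≈ 0.404 − j0.122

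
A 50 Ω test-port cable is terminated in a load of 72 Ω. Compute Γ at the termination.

Γ = 0.18

Γ = (Z_L − Z_0)/(Z_L + Z_0) = (72 − 50)/(72 + 50) = 22/122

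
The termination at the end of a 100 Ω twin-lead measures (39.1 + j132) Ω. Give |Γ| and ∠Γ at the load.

Γ ≈ 0.758 ∠ 71.3°

Γ = (Z_L − Z_0)/(Z_L + Z_0) = (-60.9 + j132)/(139.1 + j132)
|Γ| = 145/192 = 0.758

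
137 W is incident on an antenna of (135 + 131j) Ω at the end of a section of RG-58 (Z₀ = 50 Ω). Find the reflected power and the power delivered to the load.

P_reflected ≈ 65 W; P_delivered ≈ 72 W

|Γ| = |(85 + j131)/(185 + j131)| = 0.689
|Γ|² = 0.475
P_refl = |Γ|²·P_inc = 65 W, P_del = (1 − |Γ|²)·P_inc = 72 W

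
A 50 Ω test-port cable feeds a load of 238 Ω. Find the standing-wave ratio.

VSWR ≈ 4.76

For a purely resistive load, VSWR = R_L/Z_0 or Z_0/R_L (whichever > 1) = 238/50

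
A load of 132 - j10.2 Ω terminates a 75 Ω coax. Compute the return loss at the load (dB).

RL ≈ 11.1 dB

Γ = (57 − j10.2)/(207 − j10.2), |Γ| = 0.279
RL = −20·log₁₀|Γ| = −20·log₁₀(0.279)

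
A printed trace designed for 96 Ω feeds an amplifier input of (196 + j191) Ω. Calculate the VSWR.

Γ = (Z_L − Z_0)/(Z_L + Z_0) = (100 + j191)/(292 + j191)
|Γ| = 216/349 = 0.618
VSWR = (1 + |Γ|)/(1 − |Γ|) = 1.62/0.382

VSWR ≈ 4.23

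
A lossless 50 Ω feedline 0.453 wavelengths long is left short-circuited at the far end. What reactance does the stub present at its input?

βl = 2π × 0.453 = 163°
tan(βl) = -0.304
For a short-circuited stub, Z_in = jZ_0·tan(βl)

X_in ≈ -15.2 Ω (capacitive)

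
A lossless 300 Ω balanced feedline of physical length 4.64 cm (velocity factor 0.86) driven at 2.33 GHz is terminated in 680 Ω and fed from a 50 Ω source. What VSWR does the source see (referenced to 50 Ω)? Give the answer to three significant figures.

VSWR ≈ 11.1

λ = v/f = 0.86·c / 2.33 GHz = 0.111 m
βl = 2π·l/λ = 2π × 0.419 = 151°
tan(βl) = -0.558
Z_in = Z_0·(Z_L + jZ_0·tanβl)/(Z_0 + jZ_L·tanβl) = 343 + j266 Ω
Γ_s = (Z_in − Z_s)/(Z_in + Z_s) = (293 + j266)/(393 + j266), |Γ_s| = 0.834
VSWR = (1 + |Γ_s|)/(1 − |Γ_s|)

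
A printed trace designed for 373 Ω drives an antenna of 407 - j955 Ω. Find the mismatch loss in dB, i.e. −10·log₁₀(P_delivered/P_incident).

Γ = (34 − j955)/(780 − j955), |Γ| = 0.775
|Γ|² = 0.601, so P_del/P_inc = 1 − |Γ|² = 0.399
ML = −10·log₁₀(1 − |Γ|²)

mismatch loss ≈ 3.99 dB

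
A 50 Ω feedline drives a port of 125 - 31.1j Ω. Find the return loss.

RL ≈ 6.81 dB

Γ = (75 − j31.1)/(175 − j31.1), |Γ| = 0.457
RL = −20·log₁₀|Γ| = −20·log₁₀(0.457)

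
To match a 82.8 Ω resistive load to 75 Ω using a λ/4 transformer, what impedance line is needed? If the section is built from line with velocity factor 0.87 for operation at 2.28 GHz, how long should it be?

Z_qwt ≈ 78.8 Ω; length ≈ 2.86 cm

Z_qwt = √(Z_0·R_L) = √(75 × 82.8) = √6210
λ = 0.87·c/f = 0.114 m, so l = λ/4 = 0.0286 m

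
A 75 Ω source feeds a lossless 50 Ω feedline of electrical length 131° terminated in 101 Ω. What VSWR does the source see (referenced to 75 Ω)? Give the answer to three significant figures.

VSWR ≈ 2.4

tan(βl) = -1.15
Z_in = Z_0·(Z_L + jZ_0·tanβl)/(Z_0 + jZ_L·tanβl) = 36.7 + j27.7 Ω
Γ_s = (Z_in − Z_s)/(Z_in + Z_s) = (-38.3 + j27.7)/(112 + j27.7), |Γ_s| = 0.411
VSWR = (1 + |Γ_s|)/(1 − |Γ_s|)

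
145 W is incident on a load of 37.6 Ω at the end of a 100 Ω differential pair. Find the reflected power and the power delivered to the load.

Γ = (37.6 − 100)/(37.6 + 100) = -0.453
|Γ|² = 0.206
P_refl = |Γ|²·P_inc = 29.8 W, P_del = (1 − |Γ|²)·P_inc = 115 W

P_reflected ≈ 29.8 W; P_delivered ≈ 115 W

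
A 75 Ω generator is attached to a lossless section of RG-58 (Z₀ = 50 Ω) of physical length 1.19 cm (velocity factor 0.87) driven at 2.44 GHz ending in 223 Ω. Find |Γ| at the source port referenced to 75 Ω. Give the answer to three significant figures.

λ = v/f = 0.87·c / 2.44 GHz = 0.107 m
βl = 2π·l/λ = 2π × 0.111 = 40°
tan(βl) = 0.841
Z_in = Z_0·(Z_L + jZ_0·tanβl)/(Z_0 + jZ_L·tanβl) = 25.3 − j52.7 Ω
Γ_s = (Z_in − Z_s)/(Z_in + Z_s) = (-49.7 − j52.7)/(100 − j52.7), |Γ_s| = 0.64

|Γ| ≈ 0.64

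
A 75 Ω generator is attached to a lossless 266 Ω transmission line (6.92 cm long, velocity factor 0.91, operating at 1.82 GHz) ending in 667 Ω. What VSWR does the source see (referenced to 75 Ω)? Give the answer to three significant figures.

λ = v/f = 0.91·c / 1.82 GHz = 0.15 m
βl = 2π·l/λ = 2π × 0.461 = 166°
tan(βl) = -0.248
Z_in = Z_0·(Z_L + jZ_0·tanβl)/(Z_0 + jZ_L·tanβl) = 511 + j251 Ω
Γ_s = (Z_in − Z_s)/(Z_in + Z_s) = (436 + j251)/(586 + j251), |Γ_s| = 0.789
VSWR = (1 + |Γ_s|)/(1 − |Γ_s|)

VSWR ≈ 8.49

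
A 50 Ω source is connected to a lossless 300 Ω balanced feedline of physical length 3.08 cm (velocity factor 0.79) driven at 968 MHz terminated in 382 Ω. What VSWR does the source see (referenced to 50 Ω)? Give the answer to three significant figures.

VSWR ≈ 6.17

λ = v/f = 0.79·c / 968 MHz = 0.245 m
βl = 2π·l/λ = 2π × 0.126 = 45.3°
tan(βl) = 1.01
Z_in = Z_0·(Z_L + jZ_0·tanβl)/(Z_0 + jZ_L·tanβl) = 291 − j70.9 Ω
Γ_s = (Z_in − Z_s)/(Z_in + Z_s) = (241 − j70.9)/(341 − j70.9), |Γ_s| = 0.721
VSWR = (1 + |Γ_s|)/(1 − |Γ_s|)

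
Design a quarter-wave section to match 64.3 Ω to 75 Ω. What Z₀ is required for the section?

Z_qwt ≈ 69.4 Ω

Z_qwt = √(Z_0·R_L) = √(75 × 64.3) = √4822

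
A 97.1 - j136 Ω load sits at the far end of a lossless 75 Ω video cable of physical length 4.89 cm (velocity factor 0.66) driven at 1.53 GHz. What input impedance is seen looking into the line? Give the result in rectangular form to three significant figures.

λ = v/f = 0.66·c / 1.53 GHz = 0.129 m
βl = 2π·l/λ = 2π × 0.378 = 136°
tan(βl) = tan(136°) = -0.965
Z_in = Z_0·(Z_L + jZ_0·tanβl)/(Z_0 + jZ_L·tanβl)
     = 75·(97.1 − j208)/(-56.2 − j93.7)

Z_in ≈ 88.4 + j131 Ω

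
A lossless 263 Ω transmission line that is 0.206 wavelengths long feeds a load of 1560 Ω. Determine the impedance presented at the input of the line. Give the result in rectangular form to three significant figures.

βl = 2π × 0.206 = 74.2°
tan(βl) = tan(74.2°) = 3.52
Z_in = Z_0·(Z_L + jZ_0·tanβl)/(Z_0 + jZ_L·tanβl)
     = 263·(1560 + j927)/(263 + j5500)

Z_in ≈ 47.8 − j72.3 Ω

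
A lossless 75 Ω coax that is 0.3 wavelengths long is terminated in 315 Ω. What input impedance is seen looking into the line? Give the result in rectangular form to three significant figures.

Z_in ≈ 19.6 + j22.9 Ω

βl = 2π × 0.3 = 108°
tan(βl) = tan(108°) = -3.08
Z_in = Z_0·(Z_L + jZ_0·tanβl)/(Z_0 + jZ_L·tanβl)
     = 75·(315 − j231)/(75 − j969)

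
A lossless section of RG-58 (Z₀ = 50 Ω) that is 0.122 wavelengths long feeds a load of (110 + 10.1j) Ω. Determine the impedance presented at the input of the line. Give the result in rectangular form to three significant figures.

βl = 2π × 0.122 = 43.9°
tan(βl) = tan(43.9°) = 0.963
Z_in = Z_0·(Z_L + jZ_0·tanβl)/(Z_0 + jZ_L·tanβl)
     = 50·(110 + j58.2)/(40.3 + j106)

Z_in ≈ 41.3 − j36.2 Ω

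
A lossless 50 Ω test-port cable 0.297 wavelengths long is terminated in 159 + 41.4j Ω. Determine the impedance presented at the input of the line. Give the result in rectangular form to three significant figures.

Z_in ≈ 15.2 + j9.78 Ω

βl = 2π × 0.297 = 107°
tan(βl) = tan(107°) = -3.29
Z_in = Z_0·(Z_L + jZ_0·tanβl)/(Z_0 + jZ_L·tanβl)
     = 50·(159 − j123)/(186 − j523)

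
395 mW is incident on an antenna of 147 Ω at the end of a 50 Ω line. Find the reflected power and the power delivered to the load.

P_reflected ≈ 95.8 mW; P_delivered ≈ 299 mW

Γ = (147 − 50)/(147 + 50) = 0.492
|Γ|² = 0.242
P_refl = |Γ|²·P_inc = 95.8 mW, P_del = (1 − |Γ|²)·P_inc = 299 mW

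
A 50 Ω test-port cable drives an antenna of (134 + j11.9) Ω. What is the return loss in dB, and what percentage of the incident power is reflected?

Γ = (84 + j11.9)/(184 + j11.9), |Γ| = 0.46
RL = −20·log₁₀(0.46) = 6.74 dB
P_refl/P_inc = |Γ|² = 0.212

RL ≈ 6.74 dB; 21.2% of incident power reflected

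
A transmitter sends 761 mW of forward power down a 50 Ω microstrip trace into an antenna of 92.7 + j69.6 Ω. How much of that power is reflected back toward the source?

P_reflected ≈ 201 mW

|Γ| = |(42.7 + j69.6)/(142.7 + j69.6)| = 0.514
|Γ|² = 0.265
P_refl = |Γ|²·P_inc = 201 mW, P_del = (1 − |Γ|²)·P_inc = 560 mW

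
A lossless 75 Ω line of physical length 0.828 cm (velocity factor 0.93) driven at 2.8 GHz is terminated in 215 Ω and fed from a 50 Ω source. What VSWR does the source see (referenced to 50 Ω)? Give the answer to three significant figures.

λ = v/f = 0.93·c / 2.8 GHz = 0.0996 m
βl = 2π·l/λ = 2π × 0.0831 = 29.9°
tan(βl) = 0.575
Z_in = Z_0·(Z_L + jZ_0·tanβl)/(Z_0 + jZ_L·tanβl) = 76.9 − j83.7 Ω
Γ_s = (Z_in − Z_s)/(Z_in + Z_s) = (26.9 − j83.7)/(127 − j83.7), |Γ_s| = 0.578
VSWR = (1 + |Γ_s|)/(1 − |Γ_s|)

VSWR ≈ 3.74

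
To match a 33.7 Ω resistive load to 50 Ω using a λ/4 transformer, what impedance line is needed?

Z_qwt = √(Z_0·R_L) = √(50 × 33.7) = √1685

Z_qwt ≈ 41 Ω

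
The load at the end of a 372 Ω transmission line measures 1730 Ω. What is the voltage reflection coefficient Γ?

Γ = 0.646

Γ = (Z_L − Z_0)/(Z_L + Z_0) = (1730 − 372)/(1730 + 372) = 1358/2102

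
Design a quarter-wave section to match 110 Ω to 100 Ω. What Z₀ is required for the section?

Z_qwt ≈ 105 Ω

Z_qwt = √(Z_0·R_L) = √(100 × 110) = √11000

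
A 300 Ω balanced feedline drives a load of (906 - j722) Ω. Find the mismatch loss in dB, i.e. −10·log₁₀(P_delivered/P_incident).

mismatch loss ≈ 2.59 dB

Γ = (606 − j722)/(1206 − j722), |Γ| = 0.671
|Γ|² = 0.45, so P_del/P_inc = 1 − |Γ|² = 0.55
ML = −10·log₁₀(1 − |Γ|²)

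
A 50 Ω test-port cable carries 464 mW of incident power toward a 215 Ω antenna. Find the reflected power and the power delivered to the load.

Γ = (215 − 50)/(215 + 50) = 0.623
|Γ|² = 0.388
P_refl = |Γ|²·P_inc = 180 mW, P_del = (1 − |Γ|²)·P_inc = 284 mW

P_reflected ≈ 180 mW; P_delivered ≈ 284 mW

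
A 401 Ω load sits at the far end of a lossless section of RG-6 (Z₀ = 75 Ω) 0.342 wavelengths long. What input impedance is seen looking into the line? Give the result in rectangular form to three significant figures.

Z_in ≈ 19.7 + j46.5 Ω

βl = 2π × 0.342 = 123°
tan(βl) = tan(123°) = -1.53
Z_in = Z_0·(Z_L + jZ_0·tanβl)/(Z_0 + jZ_L·tanβl)
     = 75·(401 − j115)/(75 − j615)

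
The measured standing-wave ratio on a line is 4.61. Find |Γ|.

|Γ| = (S − 1)/(S + 1) = (4.61 − 1)/(4.61 + 1) = 3.61/5.61

|Γ| ≈ 0.643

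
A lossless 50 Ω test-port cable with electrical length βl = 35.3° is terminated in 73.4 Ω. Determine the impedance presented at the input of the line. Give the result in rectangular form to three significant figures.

tan(βl) = tan(35.3°) = 0.708
Z_in = Z_0·(Z_L + jZ_0·tanβl)/(Z_0 + jZ_L·tanβl)
     = 50·(73.4 + j35.4)/(50 + j52)

Z_in ≈ 53 − j19.7 Ω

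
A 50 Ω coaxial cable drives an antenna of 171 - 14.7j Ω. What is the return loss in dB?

Γ = (121 − j14.7)/(221 − j14.7), |Γ| = 0.55
RL = −20·log₁₀|Γ| = −20·log₁₀(0.55)

RL ≈ 5.19 dB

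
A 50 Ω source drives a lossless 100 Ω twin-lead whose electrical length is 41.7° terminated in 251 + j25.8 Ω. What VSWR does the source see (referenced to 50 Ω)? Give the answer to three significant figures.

VSWR ≈ 3.74

tan(βl) = 0.891
Z_in = Z_0·(Z_L + jZ_0·tanβl)/(Z_0 + jZ_L·tanβl) = 80.5 − j84.5 Ω
Γ_s = (Z_in − Z_s)/(Z_in + Z_s) = (30.5 − j84.5)/(130 − j84.5), |Γ_s| = 0.578
VSWR = (1 + |Γ_s|)/(1 − |Γ_s|)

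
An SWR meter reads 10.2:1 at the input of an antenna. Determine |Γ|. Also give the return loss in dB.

|Γ| ≈ 0.821; return loss ≈ 1.71 dB

|Γ| = (S − 1)/(S + 1) = (10.2 − 1)/(10.2 + 1) = 9.2/11.2
RL = −20·log₁₀|Γ| = −20·log₁₀(0.821)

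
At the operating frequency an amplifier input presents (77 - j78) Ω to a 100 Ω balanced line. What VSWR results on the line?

Γ = (Z_L − Z_0)/(Z_L + Z_0) = (-23 − j78)/(177 − j78)
|Γ| = 81.3/193 = 0.42
VSWR = (1 + |Γ|)/(1 − |Γ|) = 1.42/0.58

VSWR ≈ 2.45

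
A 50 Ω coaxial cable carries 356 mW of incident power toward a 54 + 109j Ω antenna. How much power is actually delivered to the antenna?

|Γ| = |(4 + j109)/(104 + j109)| = 0.724
|Γ|² = 0.524
P_refl = |Γ|²·P_inc = 187 mW, P_del = (1 − |Γ|²)·P_inc = 169 mW

P_delivered ≈ 169 mW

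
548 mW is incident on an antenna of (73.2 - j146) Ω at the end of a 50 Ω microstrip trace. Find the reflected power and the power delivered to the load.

|Γ| = |(23.2 − j146)/(123.2 − j146)| = 0.774
|Γ|² = 0.599
P_refl = |Γ|²·P_inc = 328 mW, P_del = (1 − |Γ|²)·P_inc = 220 mW

P_reflected ≈ 328 mW; P_delivered ≈ 220 mW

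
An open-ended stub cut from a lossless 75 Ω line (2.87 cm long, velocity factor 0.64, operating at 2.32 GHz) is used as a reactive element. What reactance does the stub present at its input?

λ = v/f = 0.64·c / 2.32 GHz = 0.0828 m
βl = 2π·l/λ = 2π × 0.347 = 125°
tan(βl) = -1.44
For an open-ended stub, Z_in = −jZ_0·cot(βl) = −jZ_0/tan(βl)

X_in ≈ 52.2 Ω (inductive)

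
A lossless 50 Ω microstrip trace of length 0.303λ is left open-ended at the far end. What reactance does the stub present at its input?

X_in ≈ 17.3 Ω (inductive)

βl = 2π × 0.303 = 109°
tan(βl) = -2.89
For an open-ended stub, Z_in = −jZ_0·cot(βl) = −jZ_0/tan(βl)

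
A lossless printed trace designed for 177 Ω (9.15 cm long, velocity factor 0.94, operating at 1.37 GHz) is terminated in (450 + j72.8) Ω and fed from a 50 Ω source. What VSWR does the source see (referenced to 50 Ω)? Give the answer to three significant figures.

λ = v/f = 0.94·c / 1.37 GHz = 0.206 m
βl = 2π·l/λ = 2π × 0.445 = 160°
tan(βl) = -0.363
Z_in = Z_0·(Z_L + jZ_0·tanβl)/(Z_0 + jZ_L·tanβl) = 234 + j196 Ω
Γ_s = (Z_in − Z_s)/(Z_in + Z_s) = (184 + j196)/(284 + j196), |Γ_s| = 0.779
VSWR = (1 + |Γ_s|)/(1 − |Γ_s|)

VSWR ≈ 8.04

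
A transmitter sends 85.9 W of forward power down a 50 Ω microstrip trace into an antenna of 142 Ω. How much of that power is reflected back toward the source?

Γ = (142 − 50)/(142 + 50) = 0.479
|Γ|² = 0.23
P_refl = |Γ|²·P_inc = 19.7 W, P_del = (1 − |Γ|²)·P_inc = 66.2 W

P_reflected ≈ 19.7 W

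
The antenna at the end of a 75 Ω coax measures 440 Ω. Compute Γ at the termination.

Γ = 0.709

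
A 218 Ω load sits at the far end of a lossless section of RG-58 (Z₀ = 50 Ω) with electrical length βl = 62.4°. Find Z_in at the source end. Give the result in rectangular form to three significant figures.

Z_in ≈ 14.4 − j24.4 Ω

tan(βl) = tan(62.4°) = 1.91
Z_in = Z_0·(Z_L + jZ_0·tanβl)/(Z_0 + jZ_L·tanβl)
     = 50·(218 + j95.6)/(50 + j417)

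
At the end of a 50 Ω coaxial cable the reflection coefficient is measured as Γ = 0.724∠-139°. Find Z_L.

Z_L ≈ 9.09 − j18.2 Ω

Z_L = Z_0·(1 + Γ)/(1 − Γ) = 50·(0.454 − j0.475)/(1.55 + j0.475)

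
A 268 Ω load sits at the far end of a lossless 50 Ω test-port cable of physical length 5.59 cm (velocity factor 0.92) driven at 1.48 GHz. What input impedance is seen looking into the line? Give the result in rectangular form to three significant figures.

Z_in ≈ 10.3 + j15.5 Ω

λ = v/f = 0.92·c / 1.48 GHz = 0.186 m
βl = 2π·l/λ = 2π × 0.3 = 108°
tan(βl) = tan(108°) = -3.09
Z_in = Z_0·(Z_L + jZ_0·tanβl)/(Z_0 + jZ_L·tanβl)
     = 50·(268 − j155)/(50 − j829)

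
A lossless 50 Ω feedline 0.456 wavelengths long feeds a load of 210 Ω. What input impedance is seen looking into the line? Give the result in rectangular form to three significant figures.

βl = 2π × 0.456 = 164°
tan(βl) = tan(164°) = -0.284
Z_in = Z_0·(Z_L + jZ_0·tanβl)/(Z_0 + jZ_L·tanβl)
     = 50·(210 − j14.2)/(50 − j59.6)

Z_in ≈ 93.8 + j97.5 Ω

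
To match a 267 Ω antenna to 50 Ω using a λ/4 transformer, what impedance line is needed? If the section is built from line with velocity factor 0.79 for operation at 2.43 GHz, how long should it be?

Z_qwt ≈ 116 Ω; length ≈ 2.44 cm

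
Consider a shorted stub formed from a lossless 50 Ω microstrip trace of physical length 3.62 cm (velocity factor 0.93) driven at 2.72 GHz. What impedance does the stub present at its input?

Z_in ≈ −j66.2 Ω

λ = v/f = 0.93·c / 2.72 GHz = 0.103 m
βl = 2π·l/λ = 2π × 0.353 = 127°
tan(βl) = -1.32
For a shorted stub, Z_in = jZ_0·tan(βl)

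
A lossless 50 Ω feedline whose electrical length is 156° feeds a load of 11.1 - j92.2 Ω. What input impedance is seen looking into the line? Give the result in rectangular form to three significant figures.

tan(βl) = tan(156°) = -0.445
Z_in = Z_0·(Z_L + jZ_0·tanβl)/(Z_0 + jZ_L·tanβl)
     = 50·(11.1 − j114)/(8.95 − j4.94)

Z_in ≈ 318 − j464 Ω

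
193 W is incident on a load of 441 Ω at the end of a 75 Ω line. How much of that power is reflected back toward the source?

P_reflected ≈ 97.1 W

Γ = (441 − 75)/(441 + 75) = 0.709
|Γ|² = 0.503
P_refl = |Γ|²·P_inc = 97.1 W, P_del = (1 − |Γ|²)·P_inc = 95.9 W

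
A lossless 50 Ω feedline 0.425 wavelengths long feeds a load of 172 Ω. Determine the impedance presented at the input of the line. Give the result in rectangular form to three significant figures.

Z_in ≈ 53.2 + j67.8 Ω

βl = 2π × 0.425 = 153°
tan(βl) = tan(153°) = -0.51
Z_in = Z_0·(Z_L + jZ_0·tanβl)/(Z_0 + jZ_L·tanβl)
     = 50·(172 − j25.5)/(50 − j87.6)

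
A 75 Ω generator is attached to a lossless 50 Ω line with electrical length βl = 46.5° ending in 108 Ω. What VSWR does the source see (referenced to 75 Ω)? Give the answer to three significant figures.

tan(βl) = 1.05
Z_in = Z_0·(Z_L + jZ_0·tanβl)/(Z_0 + jZ_L·tanβl) = 36.9 − j31.2 Ω
Γ_s = (Z_in − Z_s)/(Z_in + Z_s) = (-38.1 − j31.2)/(112 − j31.2), |Γ_s| = 0.424
VSWR = (1 + |Γ_s|)/(1 − |Γ_s|)

VSWR ≈ 2.47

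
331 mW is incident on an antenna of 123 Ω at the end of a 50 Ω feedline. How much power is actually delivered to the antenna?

Γ = (123 − 50)/(123 + 50) = 0.422
|Γ|² = 0.178
P_refl = |Γ|²·P_inc = 58.9 mW, P_del = (1 − |Γ|²)·P_inc = 272 mW

P_delivered ≈ 272 mW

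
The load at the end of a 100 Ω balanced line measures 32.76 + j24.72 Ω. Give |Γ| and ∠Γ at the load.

Γ = (Z_L − Z_0)/(Z_L + Z_0) = (-67.24 + j24.72)/(132.8 + j24.72)
|Γ| = 71.6/135 = 0.531

Γ ≈ 0.531 ∠ 149°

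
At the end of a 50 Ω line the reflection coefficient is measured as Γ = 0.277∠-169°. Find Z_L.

Z_L ≈ 28.5 − j3.26 Ω

Z_L = Z_0·(1 + Γ)/(1 − Γ) = 50·(0.728 − j0.0529)/(1.27 + j0.0529)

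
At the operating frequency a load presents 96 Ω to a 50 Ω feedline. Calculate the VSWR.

VSWR ≈ 1.92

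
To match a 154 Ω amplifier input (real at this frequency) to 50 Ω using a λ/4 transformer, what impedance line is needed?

Z_qwt ≈ 87.7 Ω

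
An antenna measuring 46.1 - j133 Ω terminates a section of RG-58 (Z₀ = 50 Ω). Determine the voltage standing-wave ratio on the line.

VSWR ≈ 9.58

Γ = (Z_L − Z_0)/(Z_L + Z_0) = (-3.9 − j133)/(96.1 − j133)
|Γ| = 133/164 = 0.811
VSWR = (1 + |Γ|)/(1 − |Γ|) = 1.81/0.189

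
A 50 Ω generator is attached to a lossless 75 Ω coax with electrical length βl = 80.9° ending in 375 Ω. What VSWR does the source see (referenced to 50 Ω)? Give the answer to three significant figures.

tan(βl) = 6.24
Z_in = Z_0·(Z_L + jZ_0·tanβl)/(Z_0 + jZ_L·tanβl) = 15.4 − j11.5 Ω
Γ_s = (Z_in − Z_s)/(Z_in + Z_s) = (-34.6 − j11.5)/(65.4 − j11.5), |Γ_s| = 0.55
VSWR = (1 + |Γ_s|)/(1 − |Γ_s|)

VSWR ≈ 3.44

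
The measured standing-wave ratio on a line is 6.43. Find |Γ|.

|Γ| = (S − 1)/(S + 1) = (6.43 − 1)/(6.43 + 1) = 5.43/7.43

|Γ| ≈ 0.731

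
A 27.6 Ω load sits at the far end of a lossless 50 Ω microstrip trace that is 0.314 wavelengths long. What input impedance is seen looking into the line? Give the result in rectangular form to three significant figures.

Z_in ≈ 67.1 − j30.4 Ω

βl = 2π × 0.314 = 113°
tan(βl) = tan(113°) = -2.35
Z_in = Z_0·(Z_L + jZ_0·tanβl)/(Z_0 + jZ_L·tanβl)
     = 50·(27.6 − j118)/(50 − j64.9)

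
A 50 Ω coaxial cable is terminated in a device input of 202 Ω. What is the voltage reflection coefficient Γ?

Γ = 0.603

Γ = (Z_L − Z_0)/(Z_L + Z_0) = (202 − 50)/(202 + 50) = 152/252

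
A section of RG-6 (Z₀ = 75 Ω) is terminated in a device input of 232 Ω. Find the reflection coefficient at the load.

Γ = (Z_L − Z_0)/(Z_L + Z_0) = (232 − 75)/(232 + 75) = 157/307

Γ = 0.511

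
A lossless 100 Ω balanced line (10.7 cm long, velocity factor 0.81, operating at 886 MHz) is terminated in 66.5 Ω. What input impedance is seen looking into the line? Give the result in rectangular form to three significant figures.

Z_in ≈ 85.9 − j35.4 Ω

λ = v/f = 0.81·c / 886 MHz = 0.274 m
βl = 2π·l/λ = 2π × 0.39 = 140°
tan(βl) = tan(140°) = -0.826
Z_in = Z_0·(Z_L + jZ_0·tanβl)/(Z_0 + jZ_L·tanβl)
     = 100·(66.5 − j82.6)/(100 − j54.9)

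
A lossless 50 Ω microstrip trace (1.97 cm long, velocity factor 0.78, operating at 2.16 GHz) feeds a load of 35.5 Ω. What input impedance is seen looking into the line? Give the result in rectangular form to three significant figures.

Z_in ≈ 60.2 + j15.9 Ω

λ = v/f = 0.78·c / 2.16 GHz = 0.108 m
βl = 2π·l/λ = 2π × 0.182 = 65.5°
tan(βl) = tan(65.5°) = 2.19
Z_in = Z_0·(Z_L + jZ_0·tanβl)/(Z_0 + jZ_L·tanβl)
     = 50·(35.5 + j110)/(50 + j77.8)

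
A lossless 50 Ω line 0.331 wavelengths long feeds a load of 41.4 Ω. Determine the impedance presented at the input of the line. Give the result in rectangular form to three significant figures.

βl = 2π × 0.331 = 119°
tan(βl) = tan(119°) = -1.79
Z_in = Z_0·(Z_L + jZ_0·tanβl)/(Z_0 + jZ_L·tanβl)
     = 50·(41.4 − j89.6)/(50 − j74.2)

Z_in ≈ 54.5 − j8.8 Ω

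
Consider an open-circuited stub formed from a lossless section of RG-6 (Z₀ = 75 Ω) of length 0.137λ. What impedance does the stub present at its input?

Z_in ≈ −j64.5 Ω

βl = 2π × 0.137 = 49.3°
tan(βl) = 1.16
For an open-circuited stub, Z_in = −jZ_0·cot(βl) = −jZ_0/tan(βl)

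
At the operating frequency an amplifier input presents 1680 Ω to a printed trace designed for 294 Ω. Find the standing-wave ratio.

VSWR ≈ 5.71

Γ = (1680 − 294)/(1680 + 294) = 0.702
VSWR = (1 + 0.702)/(1 − 0.702)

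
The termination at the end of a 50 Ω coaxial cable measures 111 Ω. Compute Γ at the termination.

Γ = (Z_L − Z_0)/(Z_L + Z_0) = (111 − 50)/(111 + 50) = 61/161

Γ = 0.379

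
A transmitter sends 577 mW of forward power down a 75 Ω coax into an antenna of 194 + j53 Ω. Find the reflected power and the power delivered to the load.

P_reflected ≈ 130 mW; P_delivered ≈ 447 mW

|Γ| = |(119 + j53)/(269 + j53)| = 0.475
|Γ|² = 0.226
P_refl = |Γ|²·P_inc = 130 mW, P_del = (1 − |Γ|²)·P_inc = 447 mW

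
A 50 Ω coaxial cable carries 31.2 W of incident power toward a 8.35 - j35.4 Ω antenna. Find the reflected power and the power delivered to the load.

|Γ| = |(-41.65 − j35.4)/(58.35 − j35.4)| = 0.801
|Γ|² = 0.641
P_refl = |Γ|²·P_inc = 20 W, P_del = (1 − |Γ|²)·P_inc = 11.2 W

P_reflected ≈ 20 W; P_delivered ≈ 11.2 W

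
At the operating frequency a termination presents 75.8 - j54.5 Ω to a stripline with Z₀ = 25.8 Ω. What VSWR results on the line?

Γ = (Z_L − Z_0)/(Z_L + Z_0) = (50 − j54.5)/(101.6 − j54.5)
|Γ| = 74/115 = 0.641
VSWR = (1 + |Γ|)/(1 − |Γ|) = 1.64/0.359

VSWR ≈ 4.58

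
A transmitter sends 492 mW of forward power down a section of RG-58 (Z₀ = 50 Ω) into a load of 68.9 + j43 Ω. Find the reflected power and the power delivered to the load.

|Γ| = |(18.9 + j43)/(118.9 + j43)| = 0.371
|Γ|² = 0.138
P_refl = |Γ|²·P_inc = 67.9 mW, P_del = (1 − |Γ|²)·P_inc = 424 mW

P_reflected ≈ 67.9 mW; P_delivered ≈ 424 mW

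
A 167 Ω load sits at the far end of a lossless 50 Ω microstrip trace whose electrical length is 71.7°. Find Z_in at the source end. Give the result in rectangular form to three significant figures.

Z_in ≈ 16.4 − j14.9 Ω

tan(βl) = tan(71.7°) = 3.02
Z_in = Z_0·(Z_L + jZ_0·tanβl)/(Z_0 + jZ_L·tanβl)
     = 50·(167 + j151)/(50 + j505)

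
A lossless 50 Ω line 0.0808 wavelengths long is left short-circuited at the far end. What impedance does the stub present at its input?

Z_in ≈ +j27.8 Ω

βl = 2π × 0.0808 = 29.1°
tan(βl) = 0.556
For a short-circuited stub, Z_in = jZ_0·tan(βl)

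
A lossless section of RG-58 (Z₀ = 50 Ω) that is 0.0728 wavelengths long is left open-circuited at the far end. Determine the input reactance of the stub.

βl = 2π × 0.0728 = 26.2°
tan(βl) = 0.492
For an open-circuited stub, Z_in = −jZ_0·cot(βl) = −jZ_0/tan(βl)

X_in ≈ -102 Ω (capacitive)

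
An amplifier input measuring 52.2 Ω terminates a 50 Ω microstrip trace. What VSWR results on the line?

For a purely resistive load, VSWR = R_L/Z_0 or Z_0/R_L (whichever > 1) = 52.2/50

VSWR ≈ 1.04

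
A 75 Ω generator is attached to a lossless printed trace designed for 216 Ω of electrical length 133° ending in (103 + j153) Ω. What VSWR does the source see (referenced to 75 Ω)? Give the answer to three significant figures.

VSWR ≈ 1.47

tan(βl) = -1.07
Z_in = Z_0·(Z_L + jZ_0·tanβl)/(Z_0 + jZ_L·tanβl) = 66 − j25.5 Ω
Γ_s = (Z_in − Z_s)/(Z_in + Z_s) = (-9.05 − j25.5)/(141 − j25.5), |Γ_s| = 0.189
VSWR = (1 + |Γ_s|)/(1 − |Γ_s|)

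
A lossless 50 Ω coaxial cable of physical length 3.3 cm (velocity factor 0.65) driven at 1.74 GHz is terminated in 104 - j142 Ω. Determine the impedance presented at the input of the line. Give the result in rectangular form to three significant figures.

Z_in ≈ 10.4 + j27.1 Ω

λ = v/f = 0.65·c / 1.74 GHz = 0.112 m
βl = 2π·l/λ = 2π × 0.294 = 106°
tan(βl) = tan(106°) = -3.49
Z_in = Z_0·(Z_L + jZ_0·tanβl)/(Z_0 + jZ_L·tanβl)
     = 50·(104 − j316)/(-445 − j363)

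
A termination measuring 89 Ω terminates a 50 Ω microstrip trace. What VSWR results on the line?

VSWR ≈ 1.78

For a purely resistive load, VSWR = R_L/Z_0 or Z_0/R_L (whichever > 1) = 89/50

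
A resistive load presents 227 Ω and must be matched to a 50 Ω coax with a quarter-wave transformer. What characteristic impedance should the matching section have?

Z_qwt = √(Z_0·R_L) = √(50 × 227) = √11350

Z_qwt ≈ 107 Ω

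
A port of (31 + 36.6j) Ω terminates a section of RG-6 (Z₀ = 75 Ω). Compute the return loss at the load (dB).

RL ≈ 5.84 dB

Γ = (-44 + j36.6)/(106 + j36.6), |Γ| = 0.51
RL = −20·log₁₀|Γ| = −20·log₁₀(0.51)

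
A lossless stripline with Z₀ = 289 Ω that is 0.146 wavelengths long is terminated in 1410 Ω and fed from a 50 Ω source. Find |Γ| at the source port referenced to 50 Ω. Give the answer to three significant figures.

|Γ| ≈ 0.842

βl = 2π × 0.146 = 52.6°
tan(βl) = 1.31
Z_in = Z_0·(Z_L + jZ_0·tanβl)/(Z_0 + jZ_L·tanβl) = 91.7 − j207 Ω
Γ_s = (Z_in − Z_s)/(Z_in + Z_s) = (41.7 − j207)/(142 − j207), |Γ_s| = 0.842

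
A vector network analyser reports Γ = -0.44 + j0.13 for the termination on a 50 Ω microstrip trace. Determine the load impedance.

Z_L = Z_0·(1 + Γ)/(1 − Γ) = 50·(0.56 + j0.13)/(1.44 − j0.13)

Z_L ≈ 18.9 + j6.22 Ω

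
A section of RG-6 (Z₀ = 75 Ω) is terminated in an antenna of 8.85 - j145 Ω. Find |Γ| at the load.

|Γ| ≈ 0.952

Γ = (Z_L − Z_0)/(Z_L + Z_0) = (-66.15 − j145)/(83.85 − j145)
|Γ| = 159/167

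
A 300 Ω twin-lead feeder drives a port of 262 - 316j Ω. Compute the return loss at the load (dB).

RL ≈ 6.13 dB

Γ = (-38 − j316)/(562 − j316), |Γ| = 0.494
RL = −20·log₁₀|Γ| = −20·log₁₀(0.494)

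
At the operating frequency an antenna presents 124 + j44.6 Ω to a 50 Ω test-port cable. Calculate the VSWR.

Γ = (Z_L − Z_0)/(Z_L + Z_0) = (74 + j44.6)/(174 + j44.6)
|Γ| = 86.4/180 = 0.481
VSWR = (1 + |Γ|)/(1 − |Γ|) = 1.48/0.519

VSWR ≈ 2.85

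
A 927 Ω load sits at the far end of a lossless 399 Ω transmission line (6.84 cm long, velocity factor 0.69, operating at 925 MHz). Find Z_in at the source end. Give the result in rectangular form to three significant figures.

Z_in ≈ 190 + j116 Ω

λ = v/f = 0.69·c / 925 MHz = 0.224 m
βl = 2π·l/λ = 2π × 0.306 = 110°
tan(βl) = tan(110°) = -2.74
Z_in = Z_0·(Z_L + jZ_0·tanβl)/(Z_0 + jZ_L·tanβl)
     = 399·(927 − j1090)/(399 − j2540)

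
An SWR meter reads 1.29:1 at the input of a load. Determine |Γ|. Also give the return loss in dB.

|Γ| = (S − 1)/(S + 1) = (1.29 − 1)/(1.29 + 1) = 0.29/2.29
RL = −20·log₁₀|Γ| = −20·log₁₀(0.127)

|Γ| ≈ 0.127; return loss ≈ 17.9 dB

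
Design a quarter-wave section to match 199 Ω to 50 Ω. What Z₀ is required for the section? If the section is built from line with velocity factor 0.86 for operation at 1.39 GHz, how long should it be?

Z_qwt = √(Z_0·R_L) = √(50 × 199) = √9950
λ = 0.86·c/f = 0.186 m, so l = λ/4 = 0.0464 m

Z_qwt ≈ 99.7 Ω; length ≈ 4.64 cm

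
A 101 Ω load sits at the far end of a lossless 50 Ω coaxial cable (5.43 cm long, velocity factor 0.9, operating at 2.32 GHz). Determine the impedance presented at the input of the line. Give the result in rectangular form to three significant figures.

λ = v/f = 0.9·c / 2.32 GHz = 0.116 m
βl = 2π·l/λ = 2π × 0.467 = 168°
tan(βl) = tan(168°) = -0.213
Z_in = Z_0·(Z_L + jZ_0·tanβl)/(Z_0 + jZ_L·tanβl)
     = 50·(101 − j10.7)/(50 − j21.5)

Z_in ≈ 89.1 + j27.7 Ω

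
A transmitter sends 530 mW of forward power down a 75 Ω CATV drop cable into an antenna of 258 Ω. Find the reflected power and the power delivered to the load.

P_reflected ≈ 160 mW; P_delivered ≈ 370 mW

Γ = (258 − 75)/(258 + 75) = 0.55
|Γ|² = 0.302
P_refl = |Γ|²·P_inc = 160 mW, P_del = (1 − |Γ|²)·P_inc = 370 mW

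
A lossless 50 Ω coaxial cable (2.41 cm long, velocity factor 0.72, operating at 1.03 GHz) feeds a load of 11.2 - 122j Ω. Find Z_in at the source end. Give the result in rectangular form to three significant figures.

Z_in ≈ 2 − j24.9 Ω

λ = v/f = 0.72·c / 1.03 GHz = 0.21 m
βl = 2π·l/λ = 2π × 0.115 = 41.4°
tan(βl) = tan(41.4°) = 0.881
Z_in = Z_0·(Z_L + jZ_0·tanβl)/(Z_0 + jZ_L·tanβl)
     = 50·(11.2 − j78)/(157 + j9.86)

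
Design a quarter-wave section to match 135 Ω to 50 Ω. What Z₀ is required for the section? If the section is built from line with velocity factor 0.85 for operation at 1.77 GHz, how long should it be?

Z_qwt = √(Z_0·R_L) = √(50 × 135) = √6750
λ = 0.85·c/f = 0.144 m, so l = λ/4 = 0.036 m

Z_qwt ≈ 82.2 Ω; length ≈ 3.6 cm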